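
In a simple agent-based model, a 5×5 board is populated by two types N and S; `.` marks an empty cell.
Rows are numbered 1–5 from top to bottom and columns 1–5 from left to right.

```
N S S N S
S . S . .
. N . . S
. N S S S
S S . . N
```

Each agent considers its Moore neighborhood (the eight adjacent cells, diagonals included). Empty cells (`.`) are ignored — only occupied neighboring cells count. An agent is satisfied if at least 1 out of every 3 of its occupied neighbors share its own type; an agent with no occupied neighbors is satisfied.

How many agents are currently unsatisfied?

(1,1)N 0/2 unhappy
(1,2)S 3/4 ok
(1,3)S 2/3 ok
(1,4)N 0/3 unhappy
(1,5)S 0/1 unhappy
(2,1)S 1/3 ok
(2,3)S 2/4 ok
(3,2)N 1/4 unhappy
(3,5)S 2/2 ok
(4,2)N 1/4 unhappy
(4,3)S 2/4 ok
(4,4)S 3/4 ok
(4,5)S 2/3 ok
(5,1)S 1/2 ok
(5,2)S 2/3 ok
(5,5)N 0/2 unhappy
Unsatisfied: (1,1), (1,4), (1,5), (3,2), (4,2), (5,5) — 6 in total.

6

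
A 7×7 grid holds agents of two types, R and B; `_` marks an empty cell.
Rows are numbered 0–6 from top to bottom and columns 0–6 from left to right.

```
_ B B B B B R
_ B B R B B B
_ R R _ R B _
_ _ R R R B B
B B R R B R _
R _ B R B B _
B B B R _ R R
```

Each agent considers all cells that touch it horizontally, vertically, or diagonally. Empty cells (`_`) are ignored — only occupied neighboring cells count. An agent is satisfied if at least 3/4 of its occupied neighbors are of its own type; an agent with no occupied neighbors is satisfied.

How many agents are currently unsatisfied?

29

Row 0: (0,1)B 3/3 satisfied · (0,2)B 4/5 satisfied · (0,3)B 4/5 satisfied · (0,4)B 4/5 satisfied · (0,5)B 4/5 satisfied · (0,6)R 0/3 not
Row 1: (1,1)B 3/5 not · (1,2)B 4/7 not · (1,3)R 2/7 not · (1,4)B 5/7 not · (1,5)B 5/7 not · (1,6)B 3/4 satisfied
Row 2: (2,1)R 2/4 not · (2,2)R 4/6 not · (2,4)R 3/7 not · (2,5)B 5/7 not
Row 3: (3,2)R 5/6 satisfied · (3,3)R 6/7 satisfied · (3,4)R 4/7 not · (3,5)B 3/6 not · (3,6)B 2/3 not
Row 4: (4,0)B 1/2 not · (4,1)B 2/5 not · (4,2)R 4/6 not · (4,3)R 5/8 not · (4,4)B 3/8 not · (4,5)R 1/6 not
Row 5: (5,0)R 0/4 not · (5,2)B 3/7 not · (5,3)R 3/7 not · (5,4)B 2/7 not · (5,5)B 2/5 not
Row 6: (6,0)B 1/2 not · (6,1)B 3/4 satisfied · (6,2)B 2/4 not · (6,3)R 1/4 not · (6,5)R 1/3 not · (6,6)R 1/2 not
Unsatisfied: (0,6), (1,1), (1,2), (1,3), (1,4), (1,5), (2,1), (2,2), (2,4), (2,5), (3,4), (3,5), (3,6), (4,0), (4,1), (4,2), (4,3), (4,4), (4,5), (5,0), (5,2), (5,3), (5,4), (5,5), (6,0), (6,2), (6,3), (6,5), (6,6) — 29 in total.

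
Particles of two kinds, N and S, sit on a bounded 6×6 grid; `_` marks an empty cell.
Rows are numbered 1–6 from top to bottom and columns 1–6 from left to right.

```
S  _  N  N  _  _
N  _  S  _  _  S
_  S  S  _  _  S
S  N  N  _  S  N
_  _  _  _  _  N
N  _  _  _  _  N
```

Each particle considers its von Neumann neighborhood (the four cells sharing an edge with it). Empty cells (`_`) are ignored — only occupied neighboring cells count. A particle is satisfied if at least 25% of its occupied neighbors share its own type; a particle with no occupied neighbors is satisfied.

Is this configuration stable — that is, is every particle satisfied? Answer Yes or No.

No

(1,1)S 0/1 unhappy
(1,3)N 1/2 ok
(1,4)N 1/1 ok
(2,1)N 0/1 unhappy
(2,3)S 1/2 ok
(2,6)S 1/1 ok
(3,2)S 1/2 ok
(3,3)S 2/3 ok
(3,6)S 1/2 ok
(4,1)S 0/1 unhappy
(4,2)N 1/3 ok
(4,3)N 1/2 ok
(4,5)S 0/1 unhappy
(4,6)N 1/3 ok
(5,6)N 2/2 ok
(6,1)N 0/0 ok
(6,6)N 1/1 ok
For instance (1,1) has only 0/1 same-type neighbors, below 1/4.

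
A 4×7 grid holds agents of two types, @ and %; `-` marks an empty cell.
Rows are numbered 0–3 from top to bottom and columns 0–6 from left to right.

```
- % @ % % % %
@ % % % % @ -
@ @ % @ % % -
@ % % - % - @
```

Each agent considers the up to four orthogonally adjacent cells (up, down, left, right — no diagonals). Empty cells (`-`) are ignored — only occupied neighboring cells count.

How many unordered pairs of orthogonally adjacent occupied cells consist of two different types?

14

Scan each occupied cell's neighbors to the right and below so each pair is counted once.
From row 0: 4 unlike of 10 pairs (running 4/10).
From row 1: 5 unlike of 11 pairs (running 9/21).
From row 2: 4 unlike of 9 pairs (running 13/30).
From row 3: 1 unlike of 2 pairs (running 14/32).
Total adjacent occupied pairs: 32; unlike-type pairs: 14.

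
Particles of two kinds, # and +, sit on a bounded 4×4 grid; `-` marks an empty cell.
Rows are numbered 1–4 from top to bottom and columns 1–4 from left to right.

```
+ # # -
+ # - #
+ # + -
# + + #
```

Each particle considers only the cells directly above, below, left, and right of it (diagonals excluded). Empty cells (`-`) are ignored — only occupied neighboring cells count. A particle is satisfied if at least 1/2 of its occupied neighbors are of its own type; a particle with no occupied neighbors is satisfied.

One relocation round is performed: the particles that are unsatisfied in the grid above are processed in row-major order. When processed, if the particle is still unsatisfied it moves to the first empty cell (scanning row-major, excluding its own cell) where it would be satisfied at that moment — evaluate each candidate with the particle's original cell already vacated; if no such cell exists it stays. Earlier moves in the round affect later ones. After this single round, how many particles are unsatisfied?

1

Initially unsatisfied (in order): (3,1), (3,2), (4,1), (4,2), (4,4).
  (3,1): no empty cell satisfies it; stays.
  (3,2) → (1,4).
  (4,1) → (2,3).
  (4,2): now satisfied by earlier moves; stays.
  (4,4) → (3,4).
Resulting grid:
+ # # #
+ # # #
+ - + #
- + + -
Unsatisfied now: (3,3).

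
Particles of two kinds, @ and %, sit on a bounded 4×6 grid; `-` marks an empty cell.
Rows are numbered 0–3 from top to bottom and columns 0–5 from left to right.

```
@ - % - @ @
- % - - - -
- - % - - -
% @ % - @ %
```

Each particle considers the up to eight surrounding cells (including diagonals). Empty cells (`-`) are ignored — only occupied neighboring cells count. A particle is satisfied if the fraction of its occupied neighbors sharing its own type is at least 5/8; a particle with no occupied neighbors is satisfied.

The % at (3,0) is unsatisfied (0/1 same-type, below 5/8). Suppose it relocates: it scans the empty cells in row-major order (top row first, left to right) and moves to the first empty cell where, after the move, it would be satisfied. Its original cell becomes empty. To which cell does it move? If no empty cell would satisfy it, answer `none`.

(0,1)

Vacating (3,0). Empty cells in order:
  (0,1): 2/3 same-type → satisfied — stop here.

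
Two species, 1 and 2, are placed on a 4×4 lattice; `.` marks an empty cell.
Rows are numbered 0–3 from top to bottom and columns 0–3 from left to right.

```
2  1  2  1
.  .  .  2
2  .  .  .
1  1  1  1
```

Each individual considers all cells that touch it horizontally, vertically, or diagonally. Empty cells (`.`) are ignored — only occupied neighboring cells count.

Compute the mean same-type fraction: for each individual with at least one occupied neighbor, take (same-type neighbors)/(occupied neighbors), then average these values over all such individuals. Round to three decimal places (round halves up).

0.400

(0,0)2 0/1
(0,1)1 0/2
(0,2)2 1/3
(0,3)1 0/2
(1,3)2 1/2
(2,0)2 0/2
(3,0)1 1/2
(3,1)1 2/3
(3,2)1 2/2
(3,3)1 1/1
Sum over 10 individuals: 0/1 + 0/2 + 1/3 + 0/2 + 1/2 + 0/2 + 1/2 + 2/3 + 2/2 + 1/1 = 4; mean = 4 ÷ 10 = 2/5 = 0.4 → 0.400.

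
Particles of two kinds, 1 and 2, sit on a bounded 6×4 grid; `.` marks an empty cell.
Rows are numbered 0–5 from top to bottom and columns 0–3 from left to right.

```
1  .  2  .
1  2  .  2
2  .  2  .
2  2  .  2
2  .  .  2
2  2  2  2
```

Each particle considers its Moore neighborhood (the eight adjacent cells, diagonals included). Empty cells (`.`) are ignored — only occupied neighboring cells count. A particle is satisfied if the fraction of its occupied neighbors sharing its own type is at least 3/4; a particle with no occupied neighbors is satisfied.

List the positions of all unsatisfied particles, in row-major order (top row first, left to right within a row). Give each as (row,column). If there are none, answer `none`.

(0,0)1 1/2 not
(0,2)2 2/2 satisfied
(1,0)1 1/3 not
(1,1)2 3/5 not
(1,3)2 2/2 satisfied
(2,0)2 3/4 satisfied
(2,2)2 4/4 satisfied
(3,0)2 3/3 satisfied
(3,1)2 4/4 satisfied
(3,3)2 2/2 satisfied
(4,0)2 4/4 satisfied
(4,3)2 3/3 satisfied
(5,0)2 2/2 satisfied
(5,1)2 3/3 satisfied
(5,2)2 3/3 satisfied
(5,3)2 2/2 satisfied

(0,0), (1,0), (1,1)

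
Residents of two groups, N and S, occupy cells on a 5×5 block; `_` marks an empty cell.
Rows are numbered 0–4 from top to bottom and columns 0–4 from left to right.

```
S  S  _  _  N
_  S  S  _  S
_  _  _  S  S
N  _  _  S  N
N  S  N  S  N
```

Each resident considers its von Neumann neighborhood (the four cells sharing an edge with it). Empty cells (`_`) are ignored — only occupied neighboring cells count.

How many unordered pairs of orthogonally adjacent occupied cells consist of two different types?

Scan each occupied cell's neighbors to the right and below so each pair is counted once.
From row 0: 1 unlike of 3 pairs (running 1/3).
From row 1: 0 unlike of 2 pairs (running 1/5).
From row 2: 1 unlike of 3 pairs (running 2/8).
From row 3: 1 unlike of 4 pairs (running 3/12).
From row 4: 4 unlike of 4 pairs (running 7/16).
Total adjacent occupied pairs: 16; unlike-type pairs: 7.

7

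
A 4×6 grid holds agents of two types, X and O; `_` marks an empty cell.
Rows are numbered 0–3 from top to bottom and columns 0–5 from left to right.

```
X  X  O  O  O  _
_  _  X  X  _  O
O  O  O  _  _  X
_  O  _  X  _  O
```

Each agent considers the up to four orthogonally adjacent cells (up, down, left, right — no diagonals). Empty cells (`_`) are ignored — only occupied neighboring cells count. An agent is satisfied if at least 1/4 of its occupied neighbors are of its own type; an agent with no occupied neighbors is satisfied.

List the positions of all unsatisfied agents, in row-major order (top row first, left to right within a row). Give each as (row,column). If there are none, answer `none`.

(1,5), (2,5), (3,5)

(0,0)X 1/1 ✓
(0,1)X 1/2 ✓
(0,2)O 1/3 ✓
(0,3)O 2/3 ✓
(0,4)O 1/1 ✓
(1,2)X 1/3 ✓
(1,3)X 1/2 ✓
(1,5)O 0/1 ✗
(2,0)O 1/1 ✓
(2,1)O 3/3 ✓
(2,2)O 1/2 ✓
(2,5)X 0/2 ✗
(3,1)O 1/1 ✓
(3,3)X 0/0 ✓
(3,5)O 0/1 ✗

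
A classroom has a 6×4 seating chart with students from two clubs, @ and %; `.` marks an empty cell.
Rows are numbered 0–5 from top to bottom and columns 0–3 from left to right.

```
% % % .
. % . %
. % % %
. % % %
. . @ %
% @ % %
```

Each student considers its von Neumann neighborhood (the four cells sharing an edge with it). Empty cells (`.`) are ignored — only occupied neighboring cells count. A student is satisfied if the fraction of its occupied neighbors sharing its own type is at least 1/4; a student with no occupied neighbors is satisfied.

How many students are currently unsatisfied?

3

(0,0)% 1/1 ✓
(0,1)% 3/3 ✓
(0,2)% 1/1 ✓
(1,1)% 2/2 ✓
(1,3)% 1/1 ✓
(2,1)% 3/3 ✓
(2,2)% 3/3 ✓
(2,3)% 3/3 ✓
(3,1)% 2/2 ✓
(3,2)% 3/4 ✓
(3,3)% 3/3 ✓
(4,2)@ 0/3 ✗
(4,3)% 2/3 ✓
(5,0)% 0/1 ✗
(5,1)@ 0/2 ✗
(5,2)% 1/3 ✓
(5,3)% 2/2 ✓
Unsatisfied: (4,2), (5,0), (5,1) — 3 in total.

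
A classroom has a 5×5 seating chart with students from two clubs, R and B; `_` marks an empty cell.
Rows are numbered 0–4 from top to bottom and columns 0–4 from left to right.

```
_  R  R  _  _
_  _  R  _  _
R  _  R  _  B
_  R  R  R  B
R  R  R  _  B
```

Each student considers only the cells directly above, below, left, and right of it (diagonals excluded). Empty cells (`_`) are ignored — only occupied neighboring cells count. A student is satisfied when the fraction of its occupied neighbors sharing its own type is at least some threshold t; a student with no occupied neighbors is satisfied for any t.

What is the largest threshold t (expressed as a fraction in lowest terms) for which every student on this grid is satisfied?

Row 0: (0,1)R 1/1 · (0,2)R 2/2
Row 1: (1,2)R 2/2
Row 2: (2,0)R — no occupied neighbors · (2,2)R 2/2 · (2,4)B 1/1
Row 3: (3,1)R 2/2 · (3,2)R 4/4 · (3,3)R 1/2 · (3,4)B 2/3
Row 4: (4,0)R 1/1 · (4,1)R 3/3 · (4,2)R 2/2 · (4,4)B 1/1
The smallest same-type fraction is 1/2 at (3,3), which reduces to 1/2. Any threshold above that leaves this student unsatisfied.

1/2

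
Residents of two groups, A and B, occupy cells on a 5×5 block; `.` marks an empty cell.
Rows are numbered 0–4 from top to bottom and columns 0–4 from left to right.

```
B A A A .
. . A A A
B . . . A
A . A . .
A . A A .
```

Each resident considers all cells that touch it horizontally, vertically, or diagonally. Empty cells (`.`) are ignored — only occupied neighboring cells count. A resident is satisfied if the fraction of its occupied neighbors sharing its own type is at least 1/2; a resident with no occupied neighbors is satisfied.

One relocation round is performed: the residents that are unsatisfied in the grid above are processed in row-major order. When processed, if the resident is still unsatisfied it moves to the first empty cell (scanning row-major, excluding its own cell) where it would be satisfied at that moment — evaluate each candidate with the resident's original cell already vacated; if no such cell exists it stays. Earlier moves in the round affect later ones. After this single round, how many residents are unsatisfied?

Initially unsatisfied (in order): (0,0), (2,0).
  (0,0) → (1,0).
  (2,0): now satisfied by earlier moves; stays.
Resulting grid:
. A A A .
B . A A A
B . . . A
A . A . .
A . A A .
All satisfied now.

0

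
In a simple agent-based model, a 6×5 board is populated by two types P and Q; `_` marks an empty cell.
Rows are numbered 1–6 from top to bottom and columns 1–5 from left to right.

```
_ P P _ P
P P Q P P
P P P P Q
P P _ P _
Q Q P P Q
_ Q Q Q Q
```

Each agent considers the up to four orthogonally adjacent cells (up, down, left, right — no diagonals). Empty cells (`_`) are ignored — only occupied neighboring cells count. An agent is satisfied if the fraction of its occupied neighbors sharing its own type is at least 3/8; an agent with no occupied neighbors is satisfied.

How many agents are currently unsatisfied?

Row 1: (1,2)P 2/2 ok · (1,3)P 1/2 ok · (1,5)P 1/1 ok
Row 2: (2,1)P 2/2 ok · (2,2)P 3/4 ok · (2,3)Q 0/4 unhappy · (2,4)P 2/3 ok · (2,5)P 2/3 ok
Row 3: (3,1)P 3/3 ok · (3,2)P 4/4 ok · (3,3)P 2/3 ok · (3,4)P 3/4 ok · (3,5)Q 0/2 unhappy
Row 4: (4,1)P 2/3 ok · (4,2)P 2/3 ok · (4,4)P 2/2 ok
Row 5: (5,1)Q 1/2 ok · (5,2)Q 2/4 ok · (5,3)P 1/3 unhappy · (5,4)P 2/4 ok · (5,5)Q 1/2 ok
Row 6: (6,2)Q 2/2 ok · (6,3)Q 2/3 ok · (6,4)Q 2/3 ok · (6,5)Q 2/2 ok
Unsatisfied: (2,3), (3,5), (5,3) — 3 in total.

3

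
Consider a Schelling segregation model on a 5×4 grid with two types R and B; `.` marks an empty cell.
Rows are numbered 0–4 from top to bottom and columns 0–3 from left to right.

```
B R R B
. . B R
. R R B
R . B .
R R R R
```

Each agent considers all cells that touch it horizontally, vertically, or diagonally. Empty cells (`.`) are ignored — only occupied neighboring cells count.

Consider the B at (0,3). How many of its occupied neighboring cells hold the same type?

1

Occupied neighbors of (0,3): (0,2)=R, (1,2)=B, (1,3)=R.
Same type (B): 1 of 3.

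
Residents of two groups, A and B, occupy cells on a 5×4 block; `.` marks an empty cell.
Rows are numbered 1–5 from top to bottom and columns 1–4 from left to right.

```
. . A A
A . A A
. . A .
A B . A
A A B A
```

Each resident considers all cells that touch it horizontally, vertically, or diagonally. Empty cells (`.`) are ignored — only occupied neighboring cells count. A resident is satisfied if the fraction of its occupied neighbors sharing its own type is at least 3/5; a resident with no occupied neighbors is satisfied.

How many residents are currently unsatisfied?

4

Row 1: (1,3)A 3/3 satisfied · (1,4)A 3/3 satisfied
Row 2: (2,1)A 0/0 satisfied · (2,3)A 4/4 satisfied · (2,4)A 4/4 satisfied
Row 3: (3,3)A 3/4 satisfied
Row 4: (4,1)A 2/3 satisfied · (4,2)B 1/5 not · (4,4)A 2/3 satisfied
Row 5: (5,1)A 2/3 satisfied · (5,2)A 2/4 not · (5,3)B 1/4 not · (5,4)A 1/2 not
Unsatisfied: (4,2), (5,2), (5,3), (5,4) — 4 in total.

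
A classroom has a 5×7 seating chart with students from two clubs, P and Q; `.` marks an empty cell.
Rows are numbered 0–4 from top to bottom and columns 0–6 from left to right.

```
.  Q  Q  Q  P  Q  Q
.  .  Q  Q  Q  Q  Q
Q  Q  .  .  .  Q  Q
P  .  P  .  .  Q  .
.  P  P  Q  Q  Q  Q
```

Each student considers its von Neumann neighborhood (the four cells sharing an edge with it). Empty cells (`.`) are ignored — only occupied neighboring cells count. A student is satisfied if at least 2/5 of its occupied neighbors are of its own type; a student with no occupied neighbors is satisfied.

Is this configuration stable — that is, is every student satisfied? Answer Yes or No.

No

Row 0: (0,1)Q 1/1 ✓ · (0,2)Q 3/3 ✓ · (0,3)Q 2/3 ✓ · (0,4)P 0/3 ✗ · (0,5)Q 2/3 ✓ · (0,6)Q 2/2 ✓
Row 1: (1,2)Q 2/2 ✓ · (1,3)Q 3/3 ✓ · (1,4)Q 2/3 ✓ · (1,5)Q 4/4 ✓ · (1,6)Q 3/3 ✓
Row 2: (2,0)Q 1/2 ✓ · (2,1)Q 1/1 ✓ · (2,5)Q 3/3 ✓ · (2,6)Q 2/2 ✓
Row 3: (3,0)P 0/1 ✗ · (3,2)P 1/1 ✓ · (3,5)Q 2/2 ✓
Row 4: (4,1)P 1/1 ✓ · (4,2)P 2/3 ✓ · (4,3)Q 1/2 ✓ · (4,4)Q 2/2 ✓ · (4,5)Q 3/3 ✓ · (4,6)Q 1/1 ✓
For instance (0,4) has only 0/3 same-type neighbors, below 2/5.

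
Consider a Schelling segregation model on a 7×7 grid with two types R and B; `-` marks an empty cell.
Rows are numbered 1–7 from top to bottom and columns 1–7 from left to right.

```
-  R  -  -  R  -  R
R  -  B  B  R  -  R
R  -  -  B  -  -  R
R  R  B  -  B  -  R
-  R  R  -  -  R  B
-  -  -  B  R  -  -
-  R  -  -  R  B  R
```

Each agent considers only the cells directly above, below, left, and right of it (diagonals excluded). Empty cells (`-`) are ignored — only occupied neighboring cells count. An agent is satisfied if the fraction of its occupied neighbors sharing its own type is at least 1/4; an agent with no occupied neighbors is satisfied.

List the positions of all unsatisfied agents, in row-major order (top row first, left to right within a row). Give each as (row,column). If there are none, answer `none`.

(4,3), (5,6), (5,7), (6,4), (7,6), (7,7)

Row 1: (1,2)R 0/0 satisfied · (1,5)R 1/1 satisfied · (1,7)R 1/1 satisfied
Row 2: (2,1)R 1/1 satisfied · (2,3)B 1/1 satisfied · (2,4)B 2/3 satisfied · (2,5)R 1/2 satisfied · (2,7)R 2/2 satisfied
Row 3: (3,1)R 2/2 satisfied · (3,4)B 1/1 satisfied · (3,7)R 2/2 satisfied
Row 4: (4,1)R 2/2 satisfied · (4,2)R 2/3 satisfied · (4,3)B 0/2 not · (4,5)B 0/0 satisfied · (4,7)R 1/2 satisfied
Row 5: (5,2)R 2/2 satisfied · (5,3)R 1/2 satisfied · (5,6)R 0/1 not · (5,7)B 0/2 not
Row 6: (6,4)B 0/1 not · (6,5)R 1/2 satisfied
Row 7: (7,2)R 0/0 satisfied · (7,5)R 1/2 satisfied · (7,6)B 0/2 not · (7,7)R 0/1 not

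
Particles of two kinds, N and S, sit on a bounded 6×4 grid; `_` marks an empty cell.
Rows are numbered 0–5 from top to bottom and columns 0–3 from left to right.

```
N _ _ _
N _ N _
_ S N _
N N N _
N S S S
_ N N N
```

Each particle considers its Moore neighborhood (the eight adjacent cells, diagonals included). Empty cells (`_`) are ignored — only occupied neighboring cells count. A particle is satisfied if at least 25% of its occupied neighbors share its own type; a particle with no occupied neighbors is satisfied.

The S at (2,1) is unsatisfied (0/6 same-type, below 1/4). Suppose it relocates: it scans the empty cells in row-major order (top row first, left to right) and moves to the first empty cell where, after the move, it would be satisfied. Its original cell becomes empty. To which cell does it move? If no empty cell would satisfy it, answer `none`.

Vacating (2,1). Empty cells in order:
  (0,1): 0/3 same-type → still unsatisfied.
  (0,2): 0/1 same-type → still unsatisfied.
  (0,3): 0/1 same-type → still unsatisfied.
  (1,1): 0/4 same-type → still unsatisfied.
  (1,3): 0/2 same-type → still unsatisfied.
  (2,0): 0/3 same-type → still unsatisfied.
  (2,3): 0/3 same-type → still unsatisfied.
  (3,3): 2/4 same-type → satisfied — stop here.

(3,3)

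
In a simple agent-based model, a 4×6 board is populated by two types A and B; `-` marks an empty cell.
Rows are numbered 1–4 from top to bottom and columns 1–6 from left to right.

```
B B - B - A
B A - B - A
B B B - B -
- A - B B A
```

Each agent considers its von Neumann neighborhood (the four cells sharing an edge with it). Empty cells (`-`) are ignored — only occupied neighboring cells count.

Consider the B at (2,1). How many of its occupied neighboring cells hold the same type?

2

Occupied neighbors of (2,1): (1,1)=B, (3,1)=B, (2,2)=A.
Same type (B): 2 of 3.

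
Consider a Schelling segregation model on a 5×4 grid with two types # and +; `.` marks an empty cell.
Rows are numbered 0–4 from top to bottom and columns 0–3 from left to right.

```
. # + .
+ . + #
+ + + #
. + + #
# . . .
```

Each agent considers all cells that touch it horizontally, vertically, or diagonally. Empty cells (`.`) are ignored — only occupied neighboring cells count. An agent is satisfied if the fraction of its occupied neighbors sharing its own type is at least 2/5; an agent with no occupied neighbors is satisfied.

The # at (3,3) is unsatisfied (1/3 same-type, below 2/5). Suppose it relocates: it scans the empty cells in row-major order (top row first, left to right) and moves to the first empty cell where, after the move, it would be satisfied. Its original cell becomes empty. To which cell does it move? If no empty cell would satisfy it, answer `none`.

Vacating (3,3). Empty cells in order:
  (0,0): 1/2 same-type → satisfied — stop here.

(0,0)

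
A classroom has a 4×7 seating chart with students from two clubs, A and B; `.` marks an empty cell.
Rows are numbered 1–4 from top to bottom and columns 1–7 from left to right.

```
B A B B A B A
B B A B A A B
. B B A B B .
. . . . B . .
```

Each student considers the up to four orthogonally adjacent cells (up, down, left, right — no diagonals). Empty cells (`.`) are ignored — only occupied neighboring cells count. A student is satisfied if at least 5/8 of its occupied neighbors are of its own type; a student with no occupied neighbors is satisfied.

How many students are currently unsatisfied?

(1,1)B 1/2 not
(1,2)A 0/3 not
(1,3)B 1/3 not
(1,4)B 2/3 satisfied
(1,5)A 1/3 not
(1,6)B 0/3 not
(1,7)A 0/2 not
(2,1)B 2/2 satisfied
(2,2)B 2/4 not
(2,3)A 0/4 not
(2,4)B 1/4 not
(2,5)A 2/4 not
(2,6)A 1/4 not
(2,7)B 0/2 not
(3,2)B 2/2 satisfied
(3,3)B 1/3 not
(3,4)A 0/3 not
(3,5)B 2/4 not
(3,6)B 1/2 not
(4,5)B 1/1 satisfied
Unsatisfied: (1,1), (1,2), (1,3), (1,5), (1,6), (1,7), (2,2), (2,3), (2,4), (2,5), (2,6), (2,7), (3,3), (3,4), (3,5), (3,6) — 16 in total.

16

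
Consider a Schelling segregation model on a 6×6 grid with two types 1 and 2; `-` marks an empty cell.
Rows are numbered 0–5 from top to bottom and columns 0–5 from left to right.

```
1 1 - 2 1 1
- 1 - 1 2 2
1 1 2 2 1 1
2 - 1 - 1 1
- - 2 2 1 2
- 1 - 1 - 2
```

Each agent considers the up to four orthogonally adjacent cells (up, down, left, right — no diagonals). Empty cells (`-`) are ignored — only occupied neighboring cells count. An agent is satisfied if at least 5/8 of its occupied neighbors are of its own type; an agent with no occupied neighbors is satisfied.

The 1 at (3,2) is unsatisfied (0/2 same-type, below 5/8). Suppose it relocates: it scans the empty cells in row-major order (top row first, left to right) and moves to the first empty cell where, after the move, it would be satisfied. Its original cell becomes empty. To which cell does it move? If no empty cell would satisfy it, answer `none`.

Vacating (3,2). Empty cells in order:
  (0,2): 1/2 same-type → still unsatisfied.
  (1,0): 3/3 same-type → satisfied — stop here.

(1,0)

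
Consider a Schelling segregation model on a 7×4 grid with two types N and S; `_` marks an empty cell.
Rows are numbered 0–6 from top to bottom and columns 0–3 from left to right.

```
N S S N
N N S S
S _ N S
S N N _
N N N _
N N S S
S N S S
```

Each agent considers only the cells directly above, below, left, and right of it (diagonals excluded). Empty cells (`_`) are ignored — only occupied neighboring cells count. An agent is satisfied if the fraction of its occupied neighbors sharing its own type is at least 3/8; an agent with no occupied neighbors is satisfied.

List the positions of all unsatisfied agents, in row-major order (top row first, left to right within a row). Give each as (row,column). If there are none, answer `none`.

Row 0: (0,0)N 1/2 satisfied · (0,1)S 1/3 not · (0,2)S 2/3 satisfied · (0,3)N 0/2 not
Row 1: (1,0)N 2/3 satisfied · (1,1)N 1/3 not · (1,2)S 2/4 satisfied · (1,3)S 2/3 satisfied
Row 2: (2,0)S 1/2 satisfied · (2,2)N 1/3 not · (2,3)S 1/2 satisfied
Row 3: (3,0)S 1/3 not · (3,1)N 2/3 satisfied · (3,2)N 3/3 satisfied
Row 4: (4,0)N 2/3 satisfied · (4,1)N 4/4 satisfied · (4,2)N 2/3 satisfied
Row 5: (5,0)N 2/3 satisfied · (5,1)N 3/4 satisfied · (5,2)S 2/4 satisfied · (5,3)S 2/2 satisfied
Row 6: (6,0)S 0/2 not · (6,1)N 1/3 not · (6,2)S 2/3 satisfied · (6,3)S 2/2 satisfied

(0,1), (0,3), (1,1), (2,2), (3,0), (6,0), (6,1)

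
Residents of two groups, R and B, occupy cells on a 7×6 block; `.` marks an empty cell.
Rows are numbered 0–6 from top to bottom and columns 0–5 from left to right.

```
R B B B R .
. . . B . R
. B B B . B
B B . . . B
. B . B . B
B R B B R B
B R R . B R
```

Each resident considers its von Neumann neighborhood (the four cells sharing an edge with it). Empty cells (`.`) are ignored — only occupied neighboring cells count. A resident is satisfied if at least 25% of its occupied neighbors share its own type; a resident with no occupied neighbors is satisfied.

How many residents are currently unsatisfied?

6

(0,0)R 0/1 unhappy
(0,1)B 1/2 ok
(0,2)B 2/2 ok
(0,3)B 2/3 ok
(0,4)R 0/1 unhappy
(1,3)B 2/2 ok
(1,5)R 0/1 unhappy
(2,1)B 2/2 ok
(2,2)B 2/2 ok
(2,3)B 2/2 ok
(2,5)B 1/2 ok
(3,0)B 1/1 ok
(3,1)B 3/3 ok
(3,5)B 2/2 ok
(4,1)B 1/2 ok
(4,3)B 1/1 ok
(4,5)B 2/2 ok
(5,0)B 1/2 ok
(5,1)R 1/4 ok
(5,2)B 1/3 ok
(5,3)B 2/3 ok
(5,4)R 0/3 unhappy
(5,5)B 1/3 ok
(6,0)B 1/2 ok
(6,1)R 2/3 ok
(6,2)R 1/2 ok
(6,4)B 0/2 unhappy
(6,5)R 0/2 unhappy
Unsatisfied: (0,0), (0,4), (1,5), (5,4), (6,4), (6,5) — 6 in total.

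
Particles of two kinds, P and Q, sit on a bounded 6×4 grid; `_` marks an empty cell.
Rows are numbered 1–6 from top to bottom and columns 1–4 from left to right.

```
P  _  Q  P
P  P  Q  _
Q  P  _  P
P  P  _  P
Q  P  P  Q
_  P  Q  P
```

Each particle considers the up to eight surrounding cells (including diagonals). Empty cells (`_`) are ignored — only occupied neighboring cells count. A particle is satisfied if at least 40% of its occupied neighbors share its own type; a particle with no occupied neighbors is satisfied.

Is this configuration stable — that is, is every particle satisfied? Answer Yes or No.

Row 1: (1,1)P 2/2 satisfied · (1,3)Q 1/3 not · (1,4)P 0/2 not
Row 2: (2,1)P 3/4 satisfied · (2,2)P 3/6 satisfied · (2,3)Q 1/5 not
Row 3: (3,1)Q 0/5 not · (3,2)P 4/6 satisfied · (3,4)P 1/2 satisfied
Row 4: (4,1)P 3/5 satisfied · (4,2)P 4/6 satisfied · (4,4)P 2/3 satisfied
Row 5: (5,1)Q 0/4 not · (5,2)P 4/6 satisfied · (5,3)P 5/7 satisfied · (5,4)Q 1/4 not
Row 6: (6,2)P 2/4 satisfied · (6,3)Q 1/5 not · (6,4)P 1/3 not
For instance (1,3) has only 1/3 same-type neighbors, below 2/5.

No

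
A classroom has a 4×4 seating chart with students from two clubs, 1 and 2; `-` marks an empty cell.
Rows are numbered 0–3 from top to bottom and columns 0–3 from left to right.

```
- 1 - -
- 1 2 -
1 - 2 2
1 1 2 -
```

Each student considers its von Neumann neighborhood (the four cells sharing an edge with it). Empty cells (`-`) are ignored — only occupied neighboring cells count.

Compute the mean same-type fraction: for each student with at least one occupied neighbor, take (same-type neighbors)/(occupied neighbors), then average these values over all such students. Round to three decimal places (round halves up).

0.778

(0,1)1 1/1
(1,1)1 1/2
(1,2)2 1/2
(2,0)1 1/1
(2,2)2 3/3
(2,3)2 1/1
(3,0)1 2/2
(3,1)1 1/2
(3,2)2 1/2
Sum over 9 students: 1/1 + 1/2 + 1/2 + 1/1 + 3/3 + 1/1 + 2/2 + 1/2 + 1/2 = 7; mean = 7 ÷ 9 = 7/9 = 0.777777… → 0.778.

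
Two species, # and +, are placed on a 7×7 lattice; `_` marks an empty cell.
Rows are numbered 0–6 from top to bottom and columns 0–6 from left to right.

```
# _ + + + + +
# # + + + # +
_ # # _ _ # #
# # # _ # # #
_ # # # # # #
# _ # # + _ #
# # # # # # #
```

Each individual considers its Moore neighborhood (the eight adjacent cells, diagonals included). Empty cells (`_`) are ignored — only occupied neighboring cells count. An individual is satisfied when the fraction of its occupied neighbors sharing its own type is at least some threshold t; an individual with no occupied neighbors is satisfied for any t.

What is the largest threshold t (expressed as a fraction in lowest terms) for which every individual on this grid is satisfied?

(0,0)# 2/2
(0,2)+ 3/4
(0,3)+ 5/5
(0,4)+ 4/5
(0,5)+ 4/5
(0,6)+ 2/3
(1,0)# 3/3
(1,1)# 4/6
(1,2)+ 3/6
(1,3)+ 5/6
(1,4)+ 4/6
(1,5)# 2/7
(1,6)+ 2/5
(2,1)# 6/7
(2,2)# 4/6
(2,5)# 5/7
(2,6)# 4/5
(3,0)# 3/3
(3,1)# 6/6
(3,2)# 6/6
(3,4)# 5/5
(3,5)# 7/7
(3,6)# 5/5
(4,1)# 6/6
(4,2)# 6/6
(4,3)# 6/7
(4,4)# 5/6
(4,5)# 6/7
(4,6)# 4/4
(5,0)# 3/3
(5,2)# 7/7
(5,3)# 7/8
(5,4)+ 0/7
(5,6)# 4/4
(6,0)# 2/2
(6,1)# 4/4
(6,2)# 4/4
(6,3)# 4/5
(6,4)# 3/4
(6,5)# 3/4
(6,6)# 2/2
The smallest same-type fraction is 0/7 at (5,4), which reduces to 0/1. Any threshold above that leaves this individual unsatisfied.

0/1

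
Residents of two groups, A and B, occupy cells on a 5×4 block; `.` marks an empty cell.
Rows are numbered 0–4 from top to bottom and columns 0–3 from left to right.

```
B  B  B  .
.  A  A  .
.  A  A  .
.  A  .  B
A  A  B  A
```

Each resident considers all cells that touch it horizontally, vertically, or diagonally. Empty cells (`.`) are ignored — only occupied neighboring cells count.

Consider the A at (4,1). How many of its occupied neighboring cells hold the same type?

2

Occupied neighbors of (4,1): (3,1)=A, (4,0)=A, (4,2)=B.
Same type (A): 2 of 3.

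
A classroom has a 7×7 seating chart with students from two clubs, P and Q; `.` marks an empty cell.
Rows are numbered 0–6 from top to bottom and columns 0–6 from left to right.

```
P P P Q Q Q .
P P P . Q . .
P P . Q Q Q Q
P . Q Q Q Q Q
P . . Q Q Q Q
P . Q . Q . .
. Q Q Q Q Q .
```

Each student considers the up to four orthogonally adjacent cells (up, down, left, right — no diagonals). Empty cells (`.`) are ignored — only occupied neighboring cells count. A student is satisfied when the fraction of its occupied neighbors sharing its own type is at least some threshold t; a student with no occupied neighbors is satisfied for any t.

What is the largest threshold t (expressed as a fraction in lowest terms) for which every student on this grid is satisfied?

1/2

(0,0)P 2/2
(0,1)P 3/3
(0,2)P 2/3
(0,3)Q 1/2
(0,4)Q 3/3
(0,5)Q 1/1
(1,0)P 3/3
(1,1)P 4/4
(1,2)P 2/2
(1,4)Q 2/2
(2,0)P 3/3
(2,1)P 2/2
(2,3)Q 2/2
(2,4)Q 4/4
(2,5)Q 3/3
(2,6)Q 2/2
(3,0)P 2/2
(3,2)Q 1/1
(3,3)Q 4/4
(3,4)Q 4/4
(3,5)Q 4/4
(3,6)Q 3/3
(4,0)P 2/2
(4,3)Q 2/2
(4,4)Q 4/4
(4,5)Q 3/3
(4,6)Q 2/2
(5,0)P 1/1
(5,2)Q 1/1
(5,4)Q 2/2
(6,1)Q 1/1
(6,2)Q 3/3
(6,3)Q 2/2
(6,4)Q 3/3
(6,5)Q 1/1
The smallest same-type fraction is 1/2 at (0,3), which reduces to 1/2. Any threshold above that leaves this student unsatisfied.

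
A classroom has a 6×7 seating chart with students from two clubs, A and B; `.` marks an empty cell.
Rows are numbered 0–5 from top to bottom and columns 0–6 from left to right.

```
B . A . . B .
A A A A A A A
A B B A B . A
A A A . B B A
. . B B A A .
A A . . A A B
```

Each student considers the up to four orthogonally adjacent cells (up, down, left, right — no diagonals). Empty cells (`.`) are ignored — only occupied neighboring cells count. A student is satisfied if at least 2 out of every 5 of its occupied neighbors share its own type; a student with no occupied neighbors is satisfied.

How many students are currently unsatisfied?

Row 0: (0,0)B 0/1 not · (0,2)A 1/1 satisfied · (0,5)B 0/1 not
Row 1: (1,0)A 2/3 satisfied · (1,1)A 2/3 satisfied · (1,2)A 3/4 satisfied · (1,3)A 3/3 satisfied · (1,4)A 2/3 satisfied · (1,5)A 2/3 satisfied · (1,6)A 2/2 satisfied
Row 2: (2,0)A 2/3 satisfied · (2,1)B 1/4 not · (2,2)B 1/4 not · (2,3)A 1/3 not · (2,4)B 1/3 not · (2,6)A 2/2 satisfied
Row 3: (3,0)A 2/2 satisfied · (3,1)A 2/3 satisfied · (3,2)A 1/3 not · (3,4)B 2/3 satisfied · (3,5)B 1/3 not · (3,6)A 1/2 satisfied
Row 4: (4,2)B 1/2 satisfied · (4,3)B 1/2 satisfied · (4,4)A 2/4 satisfied · (4,5)A 2/3 satisfied
Row 5: (5,0)A 1/1 satisfied · (5,1)A 1/1 satisfied · (5,4)A 2/2 satisfied · (5,5)A 2/3 satisfied · (5,6)B 0/1 not
Unsatisfied: (0,0), (0,5), (2,1), (2,2), (2,3), (2,4), (3,2), (3,5), (5,6) — 9 in total.

9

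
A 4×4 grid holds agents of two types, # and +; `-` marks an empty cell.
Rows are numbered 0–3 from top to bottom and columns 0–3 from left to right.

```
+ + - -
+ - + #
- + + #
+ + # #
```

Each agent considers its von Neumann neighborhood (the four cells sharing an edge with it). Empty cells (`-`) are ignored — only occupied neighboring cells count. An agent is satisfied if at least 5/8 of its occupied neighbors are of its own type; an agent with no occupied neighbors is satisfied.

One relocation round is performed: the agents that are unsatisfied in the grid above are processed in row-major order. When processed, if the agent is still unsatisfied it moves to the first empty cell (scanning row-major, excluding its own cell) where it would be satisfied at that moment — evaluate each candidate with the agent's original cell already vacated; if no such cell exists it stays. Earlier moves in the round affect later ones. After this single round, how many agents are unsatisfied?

1

Initially unsatisfied (in order): (1,2), (1,3), (2,2), (3,2).
  (1,2) → (0,2).
  (1,3): now satisfied by earlier moves; stays.
  (2,2) → (1,1).
  (3,2): no empty cell satisfies it; stays.
Resulting grid:
+ + + -
+ + - #
- + - #
+ + # #
Unsatisfied now: (3,2).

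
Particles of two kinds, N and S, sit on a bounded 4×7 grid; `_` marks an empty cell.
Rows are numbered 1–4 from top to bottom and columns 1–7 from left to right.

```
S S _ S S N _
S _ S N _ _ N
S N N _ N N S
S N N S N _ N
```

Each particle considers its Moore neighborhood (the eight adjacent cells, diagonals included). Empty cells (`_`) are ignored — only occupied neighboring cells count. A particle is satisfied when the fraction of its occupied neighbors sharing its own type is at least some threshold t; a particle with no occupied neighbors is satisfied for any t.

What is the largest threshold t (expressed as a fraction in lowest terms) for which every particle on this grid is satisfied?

0/1

(1,1)S 2/2
(1,2)S 3/3
(1,4)S 2/3
(1,5)S 1/3
(1,6)N 1/2
(2,1)S 3/4
(2,3)S 2/5
(2,4)N 2/5
(2,7)N 2/3
(3,1)S 2/4
(3,2)N 3/7
(3,3)N 4/6
(3,5)N 3/4
(3,6)N 4/5
(3,7)S 0/3
(4,1)S 1/3
(4,2)N 3/5
(4,3)N 3/4
(4,4)S 0/4
(4,5)N 2/3
(4,7)N 1/2
The smallest same-type fraction is 0/3 at (3,7), which reduces to 0/1. Any threshold above that leaves this particle unsatisfied.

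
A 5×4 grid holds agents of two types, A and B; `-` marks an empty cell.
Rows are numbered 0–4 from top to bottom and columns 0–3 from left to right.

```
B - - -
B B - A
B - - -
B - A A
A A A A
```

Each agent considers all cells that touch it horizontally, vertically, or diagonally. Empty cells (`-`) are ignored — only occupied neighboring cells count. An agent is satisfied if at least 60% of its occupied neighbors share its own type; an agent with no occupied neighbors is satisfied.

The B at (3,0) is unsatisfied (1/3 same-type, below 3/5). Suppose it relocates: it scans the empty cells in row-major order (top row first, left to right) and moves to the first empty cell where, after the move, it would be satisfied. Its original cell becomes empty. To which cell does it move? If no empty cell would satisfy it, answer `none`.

Vacating (3,0). Empty cells in order:
  (0,1): 3/3 same-type → satisfied — stop here.

(0,1)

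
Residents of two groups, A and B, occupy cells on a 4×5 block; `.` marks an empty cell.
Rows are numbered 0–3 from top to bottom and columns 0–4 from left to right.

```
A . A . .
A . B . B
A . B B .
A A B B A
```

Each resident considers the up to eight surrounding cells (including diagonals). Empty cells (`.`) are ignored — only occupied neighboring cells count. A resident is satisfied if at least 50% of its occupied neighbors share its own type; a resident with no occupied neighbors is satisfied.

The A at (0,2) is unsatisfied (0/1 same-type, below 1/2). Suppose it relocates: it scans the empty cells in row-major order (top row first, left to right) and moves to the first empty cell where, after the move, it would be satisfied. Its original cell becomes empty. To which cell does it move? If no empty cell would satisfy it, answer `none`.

Vacating (0,2). Empty cells in order:
  (0,1): 2/3 same-type → satisfied — stop here.

(0,1)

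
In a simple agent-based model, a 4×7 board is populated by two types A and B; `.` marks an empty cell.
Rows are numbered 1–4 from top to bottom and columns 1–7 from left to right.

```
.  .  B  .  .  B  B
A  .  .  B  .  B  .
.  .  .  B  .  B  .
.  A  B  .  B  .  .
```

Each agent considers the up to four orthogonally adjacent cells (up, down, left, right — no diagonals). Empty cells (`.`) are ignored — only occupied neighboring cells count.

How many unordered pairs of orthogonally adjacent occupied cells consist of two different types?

1

Scan each occupied cell's neighbors to the right and below so each pair is counted once.
From row 1: 0 unlike of 2 pairs (running 0/2).
From row 2: 0 unlike of 2 pairs (running 0/4).
From row 4: 1 unlike of 1 pairs (running 1/5).
Total adjacent occupied pairs: 5; unlike-type pairs: 1.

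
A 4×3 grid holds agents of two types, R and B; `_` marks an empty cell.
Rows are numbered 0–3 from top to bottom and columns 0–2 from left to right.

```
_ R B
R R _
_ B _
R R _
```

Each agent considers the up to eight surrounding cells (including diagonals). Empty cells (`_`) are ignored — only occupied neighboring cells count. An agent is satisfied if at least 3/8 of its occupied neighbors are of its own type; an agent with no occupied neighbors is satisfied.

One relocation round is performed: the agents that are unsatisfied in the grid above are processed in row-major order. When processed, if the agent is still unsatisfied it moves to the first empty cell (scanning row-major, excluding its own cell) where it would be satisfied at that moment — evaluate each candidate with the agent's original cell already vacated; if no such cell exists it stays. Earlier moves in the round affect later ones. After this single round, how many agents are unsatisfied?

2

Initially unsatisfied (in order): (0,2), (2,1).
  (0,2) → (3,2).
  (2,1): no empty cell satisfies it; stays.
Resulting grid:
_ R _
R R _
_ B _
R R B
Unsatisfied now: (2,1), (3,1).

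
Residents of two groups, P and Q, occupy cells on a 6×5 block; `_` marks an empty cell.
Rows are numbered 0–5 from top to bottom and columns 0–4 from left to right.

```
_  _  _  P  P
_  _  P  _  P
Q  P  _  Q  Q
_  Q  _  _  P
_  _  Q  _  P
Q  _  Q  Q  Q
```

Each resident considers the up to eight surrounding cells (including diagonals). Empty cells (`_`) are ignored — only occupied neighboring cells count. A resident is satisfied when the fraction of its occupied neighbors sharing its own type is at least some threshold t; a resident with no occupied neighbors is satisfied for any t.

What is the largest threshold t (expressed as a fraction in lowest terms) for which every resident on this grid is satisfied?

(0,3)P 3/3
(0,4)P 2/2
(1,2)P 2/3
(1,4)P 2/4
(2,0)Q 1/2
(2,1)P 1/3
(2,3)Q 1/4
(2,4)Q 1/3
(3,1)Q 2/3
(3,4)P 1/3
(4,2)Q 3/3
(4,4)P 1/3
(5,0)Q — no occupied neighbors
(5,2)Q 2/2
(5,3)Q 3/4
(5,4)Q 1/2
The smallest same-type fraction is 1/4 at (2,3), which reduces to 1/4. Any threshold above that leaves this resident unsatisfied.

1/4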